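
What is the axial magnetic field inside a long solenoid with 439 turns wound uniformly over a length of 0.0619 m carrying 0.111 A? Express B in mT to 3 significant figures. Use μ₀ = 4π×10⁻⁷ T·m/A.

Inside a long solenoid, B = μ₀nI with n = 7092 turns/m.
B = 4π×10⁻⁷ × 7092 × 0.111 = 9.89×10⁻⁴ T.

B ≈ 0.989 mT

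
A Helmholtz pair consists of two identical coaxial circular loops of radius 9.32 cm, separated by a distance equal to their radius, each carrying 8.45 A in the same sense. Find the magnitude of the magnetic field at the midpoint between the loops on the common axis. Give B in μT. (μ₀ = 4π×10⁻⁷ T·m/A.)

B ≈ 81.5 μT

Each loop contributes B = μ₀IR²/[2(R²+z²)^(3/2)] on the axis, with z measured from that loop.
Loop 1 (z = 0.0466 m): B₁ = 4.08×10⁻⁵ T. Loop 2 (z = 0.0466 m): B₂ = 4.08×10⁻⁵ T.
The fields add: B = B₁ + B₂ = 8.15×10⁻⁵ T.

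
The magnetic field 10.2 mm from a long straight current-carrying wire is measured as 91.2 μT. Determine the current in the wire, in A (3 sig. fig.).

For a long straight wire B = μ₀I/(2πd), so I = 2πdB/μ₀.
I = 2π × 0.0102 × 9.12×10⁻⁵ / (4π×10⁻⁷) = 4.65 A.

I ≈ 4.65 A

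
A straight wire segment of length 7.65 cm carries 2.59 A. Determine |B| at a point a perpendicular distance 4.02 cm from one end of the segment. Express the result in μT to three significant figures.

B ≈ 5.70 μT

For a finite straight segment, B = (μ₀I/4πd)(sinθ₁ + sinθ₂), where θ₁, θ₂ are the angles from the perpendicular to each end.
The perpendicular foot is at one end, so the two end-offsets along the wire are 0 and L = 0.0765 m.
sinθ₁ = 0/√(0²+0.0402²) = 0.0000; sinθ₂ = 0.0765/√(0.0765²+0.0402²) = 0.8852.
B = (4π×10⁻⁷ × 2.59) / (4π × 0.0402) × (0.0000 + 0.8852) = 5.70×10⁻⁶ T.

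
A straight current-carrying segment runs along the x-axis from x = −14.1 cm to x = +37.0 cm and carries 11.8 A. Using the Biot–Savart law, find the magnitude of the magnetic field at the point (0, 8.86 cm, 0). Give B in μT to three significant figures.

For a finite straight segment, B = (μ₀I/4πd)(sinθ₁ + sinθ₂), where θ₁, θ₂ are the angles from the perpendicular to each end.
The perpendicular distance is d = 0.0886 m; the end-offsets along the wire are a = 0.141 m and b = 0.37 m.
sinθ₁ = 0.141/√(0.141²+0.0886²) = 0.8467; sinθ₂ = 0.37/√(0.37²+0.0886²) = 0.9725.
B = (4π×10⁻⁷ × 11.8) / (4π × 0.0886) × (0.8467 + 0.9725) = 2.42×10⁻⁵ T.

B ≈ 24.2 μT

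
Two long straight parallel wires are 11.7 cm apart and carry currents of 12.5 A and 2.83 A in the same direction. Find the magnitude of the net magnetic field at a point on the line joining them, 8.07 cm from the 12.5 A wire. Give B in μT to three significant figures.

B ≈ 15.4 μT

Each long wire gives B = μ₀I/(2πd). Distances are d₁ = 0.0807 m and d₂ = 0.0363 m.
B₁ = 3.10×10⁻⁵ T, B₂ = 1.56×10⁻⁵ T.
Between parallel currents the two contributions point in opposite directions, so they subtract. B = |B₁ − B₂| = |3.10×10⁻⁵ − 1.56×10⁻⁵| = 1.54×10⁻⁵ T.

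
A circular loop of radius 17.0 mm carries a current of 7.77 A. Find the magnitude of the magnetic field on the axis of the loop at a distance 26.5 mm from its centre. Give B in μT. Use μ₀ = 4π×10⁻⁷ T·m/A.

B ≈ 45.2 μT

On the axis of a circular loop, B = μ₀IR² / [2(R²+z²)^(3/2)].
R² + z² = (0.017)² + (0.0265)² = 0.0009912 m², and (R²+z²)^(3/2) = 3.12×10⁻⁵ m³.
B = (4π×10⁻⁷ × 7.77 × 0.000289) / (2 × 3.12×10⁻⁵) = 4.52×10⁻⁵ T.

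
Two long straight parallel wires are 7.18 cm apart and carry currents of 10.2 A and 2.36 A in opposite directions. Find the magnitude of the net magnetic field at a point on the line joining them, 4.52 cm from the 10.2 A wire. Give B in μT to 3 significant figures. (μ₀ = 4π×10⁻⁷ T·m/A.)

B ≈ 62.9 μT

Each long wire gives B = μ₀I/(2πd). Distances are d₁ = 0.0452 m and d₂ = 0.0266 m.
B₁ = 4.51×10⁻⁵ T, B₂ = 1.77×10⁻⁵ T.
Between antiparallel currents both contributions point the same way, so they add. B = B₁ + B₂ = 4.51×10⁻⁵ + 1.77×10⁻⁵ = 6.29×10⁻⁵ T.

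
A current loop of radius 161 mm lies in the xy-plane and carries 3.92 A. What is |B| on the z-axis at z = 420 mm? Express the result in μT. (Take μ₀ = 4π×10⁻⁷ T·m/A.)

On the axis of a circular loop, B = μ₀IR² / [2(R²+z²)^(3/2)].
R² + z² = (0.161)² + (0.42)² = 0.2023 m², and (R²+z²)^(3/2) = 9.10×10⁻² m³.
B = (4π×10⁻⁷ × 3.92 × 0.02592) / (2 × 9.10×10⁻²) = 7.02×10⁻⁷ T.

B ≈ 0.702 μT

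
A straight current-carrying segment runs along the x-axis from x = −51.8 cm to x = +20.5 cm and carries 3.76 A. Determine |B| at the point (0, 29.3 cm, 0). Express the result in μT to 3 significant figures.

B ≈ 1.85 μT

For a finite straight segment, B = (μ₀I/4πd)(sinθ₁ + sinθ₂), where θ₁, θ₂ are the angles from the perpendicular to each end.
The perpendicular distance is d = 0.293 m; the end-offsets along the wire are a = 0.518 m and b = 0.205 m.
sinθ₁ = 0.518/√(0.518²+0.293²) = 0.8704; sinθ₂ = 0.205/√(0.205²+0.293²) = 0.5733.
B = (4π×10⁻⁷ × 3.76) / (4π × 0.293) × (0.8704 + 0.5733) = 1.85×10⁻⁶ T.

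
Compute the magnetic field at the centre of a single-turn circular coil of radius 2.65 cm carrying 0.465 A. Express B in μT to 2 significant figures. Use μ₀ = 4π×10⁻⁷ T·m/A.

B ≈ 11 μT

At the centre of a circular loop the Biot–Savart law gives B = μ₀I/(2R).
B = (4π×10⁻⁷ × 0.465) / (2 × 0.0265) = 1.10×10⁻⁵ T.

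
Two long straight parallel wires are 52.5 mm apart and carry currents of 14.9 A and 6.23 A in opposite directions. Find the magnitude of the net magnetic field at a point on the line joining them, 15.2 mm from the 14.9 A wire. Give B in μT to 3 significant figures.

B ≈ 229 μT

Each long wire gives B = μ₀I/(2πd). Distances are d₁ = 0.0152 m and d₂ = 0.0373 m.
B₁ = 1.96×10⁻⁴ T, B₂ = 3.34×10⁻⁵ T.
Between antiparallel currents both contributions point the same way, so they add. B = B₁ + B₂ = 1.96×10⁻⁴ + 3.34×10⁻⁵ = 2.29×10⁻⁴ T.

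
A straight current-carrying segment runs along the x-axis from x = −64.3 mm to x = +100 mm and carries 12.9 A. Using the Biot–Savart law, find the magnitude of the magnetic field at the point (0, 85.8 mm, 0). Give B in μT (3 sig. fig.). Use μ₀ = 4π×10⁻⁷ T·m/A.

For a finite straight segment, B = (μ₀I/4πd)(sinθ₁ + sinθ₂), where θ₁, θ₂ are the angles from the perpendicular to each end.
The perpendicular distance is d = 0.0858 m; the end-offsets along the wire are a = 0.0643 m and b = 0.1 m.
sinθ₁ = 0.0643/√(0.0643²+0.0858²) = 0.5997; sinθ₂ = 0.1/√(0.1²+0.0858²) = 0.7589.
B = (4π×10⁻⁷ × 12.9) / (4π × 0.0858) × (0.5997 + 0.7589) = 2.04×10⁻⁵ T.

B ≈ 20.4 μT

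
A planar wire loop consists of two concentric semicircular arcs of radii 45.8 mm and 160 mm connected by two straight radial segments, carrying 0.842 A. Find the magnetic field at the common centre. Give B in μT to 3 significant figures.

The radial connectors point toward the centre, so dl × r̂ = 0 and they contribute nothing.
Each semicircle gives μ₀I/(4R): inner arc 5.78×10⁻⁶ T, outer arc 1.65×10⁻⁶ T.
The two arcs carry current in opposite angular senses, so their fields oppose: B = |5.78×10⁻⁶ − 1.65×10⁻⁶| = 4.12×10⁻⁶ T.

B ≈ 4.12 μT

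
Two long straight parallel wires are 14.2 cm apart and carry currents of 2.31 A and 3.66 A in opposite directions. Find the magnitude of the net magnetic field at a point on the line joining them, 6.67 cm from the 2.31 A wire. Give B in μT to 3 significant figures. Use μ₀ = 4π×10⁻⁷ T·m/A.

Each long wire gives B = μ₀I/(2πd). Distances are d₁ = 0.0667 m and d₂ = 0.0753 m.
B₁ = 6.93×10⁻⁶ T, B₂ = 9.72×10⁻⁶ T.
Between antiparallel currents both contributions point the same way, so they add. B = B₁ + B₂ = 6.93×10⁻⁶ + 9.72×10⁻⁶ = 1.66×10⁻⁵ T.

B ≈ 16.6 μT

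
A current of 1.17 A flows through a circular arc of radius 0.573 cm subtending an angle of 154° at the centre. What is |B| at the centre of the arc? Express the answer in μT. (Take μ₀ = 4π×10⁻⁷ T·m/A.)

The Biot–Savart field of a circular arc at its centre is B = μ₀Iφ/(4πR), with φ = 2.688 rad.
B = (4π×10⁻⁷ × 1.17 × 2.688) / (4π × 0.00573) = 5.49×10⁻⁵ T.

B ≈ 54.9 μT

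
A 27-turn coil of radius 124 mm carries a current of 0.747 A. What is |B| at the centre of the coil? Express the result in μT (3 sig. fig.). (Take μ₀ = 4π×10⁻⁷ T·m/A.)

For an N-turn flat coil, B = Nμ₀I/(2R) with R = 0.124 m.
B = 27 × 3.79×10⁻⁶ T = 1.02×10⁻⁴ T.

B ≈ 102 μT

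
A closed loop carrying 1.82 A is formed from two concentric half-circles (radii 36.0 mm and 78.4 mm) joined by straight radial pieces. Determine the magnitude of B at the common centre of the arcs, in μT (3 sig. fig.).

The radial connectors point toward the centre, so dl × r̂ = 0 and they contribute nothing.
Each semicircle gives μ₀I/(4R): inner arc 1.59×10⁻⁵ T, outer arc 7.29×10⁻⁶ T.
The two arcs carry current in opposite angular senses, so their fields oppose: B = |1.59×10⁻⁵ − 7.29×10⁻⁶| = 8.59×10⁻⁶ T.

B ≈ 8.59 μT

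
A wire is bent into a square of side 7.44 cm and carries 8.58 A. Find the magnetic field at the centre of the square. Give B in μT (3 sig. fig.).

B ≈ 130 μT

Each side is a finite straight segment at perpendicular distance d = a/(2 tan(π/4)) = 0.0372 m from the centre, with end-angles ±π/4.
One side contributes B₁ = (μ₀I/4πd)·2 sin(π/4) = 3.26×10⁻⁵ T.
All 4 sides add in the same direction: B = 4 × 3.26×10⁻⁵ = 1.30×10⁻⁴ T.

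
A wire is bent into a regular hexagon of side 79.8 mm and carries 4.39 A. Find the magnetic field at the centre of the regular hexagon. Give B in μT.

B ≈ 38.1 μT

Each side is a finite straight segment at perpendicular distance d = a/(2 tan(π/6)) = 0.06911 m from the centre, with end-angles ±π/6.
One side contributes B₁ = (μ₀I/4πd)·2 sin(π/6) = 6.35×10⁻⁶ T.
All 6 sides add in the same direction: B = 6 × 6.35×10⁻⁶ = 3.81×10⁻⁵ T.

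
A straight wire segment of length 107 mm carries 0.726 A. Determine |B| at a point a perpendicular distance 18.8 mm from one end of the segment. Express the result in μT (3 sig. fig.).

For a finite straight segment, B = (μ₀I/4πd)(sinθ₁ + sinθ₂), where θ₁, θ₂ are the angles from the perpendicular to each end.
The perpendicular foot is at one end, so the two end-offsets along the wire are 0 and L = 0.107 m.
sinθ₁ = 0/√(0²+0.0188²) = 0.0000; sinθ₂ = 0.107/√(0.107²+0.0188²) = 0.9849.
B = (4π×10⁻⁷ × 0.726) / (4π × 0.0188) × (0.0000 + 0.9849) = 3.80×10⁻⁶ T.

B ≈ 3.80 μT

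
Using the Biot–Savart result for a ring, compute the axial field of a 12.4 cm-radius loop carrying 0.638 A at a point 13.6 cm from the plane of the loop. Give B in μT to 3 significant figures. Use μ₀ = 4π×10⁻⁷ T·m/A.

On the axis of a circular loop, B = μ₀IR² / [2(R²+z²)^(3/2)].
R² + z² = (0.124)² + (0.136)² = 0.03387 m², and (R²+z²)^(3/2) = 6.23×10⁻³ m³.
B = (4π×10⁻⁷ × 0.638 × 0.01538) / (2 × 6.23×10⁻³) = 9.89×10⁻⁷ T.

B ≈ 0.989 μT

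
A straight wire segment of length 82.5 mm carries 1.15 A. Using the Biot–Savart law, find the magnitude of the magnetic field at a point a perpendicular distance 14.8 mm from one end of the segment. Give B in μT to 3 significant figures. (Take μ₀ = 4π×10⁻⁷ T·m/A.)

B ≈ 7.65 μT

For a finite straight segment, B = (μ₀I/4πd)(sinθ₁ + sinθ₂), where θ₁, θ₂ are the angles from the perpendicular to each end.
The perpendicular foot is at one end, so the two end-offsets along the wire are 0 and L = 0.0825 m.
sinθ₁ = 0/√(0²+0.0148²) = 0.0000; sinθ₂ = 0.0825/√(0.0825²+0.0148²) = 0.9843.
B = (4π×10⁻⁷ × 1.15) / (4π × 0.0148) × (0.0000 + 0.9843) = 7.65×10⁻⁶ T.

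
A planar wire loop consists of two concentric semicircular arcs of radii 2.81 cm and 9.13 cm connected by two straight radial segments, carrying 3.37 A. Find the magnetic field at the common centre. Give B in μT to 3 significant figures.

B ≈ 26.1 μT

The radial connectors point toward the centre, so dl × r̂ = 0 and they contribute nothing.
Each semicircle gives μ₀I/(4R): inner arc 3.77×10⁻⁵ T, outer arc 1.16×10⁻⁵ T.
The two arcs carry current in opposite angular senses, so their fields oppose: B = |3.77×10⁻⁵ − 1.16×10⁻⁵| = 2.61×10⁻⁵ T.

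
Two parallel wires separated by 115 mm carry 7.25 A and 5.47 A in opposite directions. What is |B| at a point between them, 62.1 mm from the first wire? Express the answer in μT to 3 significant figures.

Each long wire gives B = μ₀I/(2πd). Distances are d₁ = 0.0621 m and d₂ = 0.0529 m.
B₁ = 2.33×10⁻⁵ T, B₂ = 2.07×10⁻⁵ T.
Between antiparallel currents both contributions point the same way, so they add. B = B₁ + B₂ = 2.33×10⁻⁵ + 2.07×10⁻⁵ = 4.40×10⁻⁵ T.

B ≈ 44.0 μT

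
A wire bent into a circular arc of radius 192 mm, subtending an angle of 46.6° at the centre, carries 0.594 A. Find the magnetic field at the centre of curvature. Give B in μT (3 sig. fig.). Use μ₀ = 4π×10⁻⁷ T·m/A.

The Biot–Savart field of a circular arc at its centre is B = μ₀Iφ/(4πR), with φ = 0.8133 rad.
B = (4π×10⁻⁷ × 0.594 × 0.8133) / (4π × 0.192) = 2.52×10⁻⁷ T.

B ≈ 0.252 μT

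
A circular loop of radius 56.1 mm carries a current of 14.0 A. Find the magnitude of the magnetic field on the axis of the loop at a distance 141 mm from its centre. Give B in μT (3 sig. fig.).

B ≈ 7.92 μT

On the axis of a circular loop, B = μ₀IR² / [2(R²+z²)^(3/2)].
R² + z² = (0.0561)² + (0.141)² = 0.02303 m², and (R²+z²)^(3/2) = 3.49×10⁻³ m³.
B = (4π×10⁻⁷ × 14.0 × 0.003147) / (2 × 3.49×10⁻³) = 7.92×10⁻⁶ T.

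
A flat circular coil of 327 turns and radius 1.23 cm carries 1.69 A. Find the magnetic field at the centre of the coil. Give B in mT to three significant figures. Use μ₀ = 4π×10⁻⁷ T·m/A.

For an N-turn flat coil, B = Nμ₀I/(2R) with R = 0.0123 m.
B = 327 × 8.63×10⁻⁵ T = 2.82×10⁻² T.

B ≈ 28.2 mT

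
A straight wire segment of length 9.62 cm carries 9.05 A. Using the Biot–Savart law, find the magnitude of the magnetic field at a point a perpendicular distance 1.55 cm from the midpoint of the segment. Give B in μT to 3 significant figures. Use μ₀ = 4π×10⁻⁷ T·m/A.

For a finite straight segment, B = (μ₀I/4πd)(sinθ₁ + sinθ₂), where θ₁, θ₂ are the angles from the perpendicular to each end.
The perpendicular from the point meets the wire at its midpoint, so each end is L/2 = 0.0481 m away along the wire.
sinθ₁ = 0.0481/√(0.0481²+0.0155²) = 0.9518; sinθ₂ = 0.0481/√(0.0481²+0.0155²) = 0.9518.
B = (4π×10⁻⁷ × 9.05) / (4π × 0.0155) × (0.9518 + 0.9518) = 1.11×10⁻⁴ T.

B ≈ 111 μT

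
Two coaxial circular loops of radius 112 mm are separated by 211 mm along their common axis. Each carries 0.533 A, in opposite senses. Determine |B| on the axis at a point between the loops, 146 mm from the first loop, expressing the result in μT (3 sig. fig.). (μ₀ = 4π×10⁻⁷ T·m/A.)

Each loop contributes B = μ₀IR²/[2(R²+z²)^(3/2)] on the axis, with z measured from that loop.
Loop 1 (z = 0.146 m): B₁ = 6.74×10⁻⁷ T. Loop 2 (z = 0.065 m): B₂ = 1.93×10⁻⁶ T.
The fields oppose: B = |B₁ − B₂| = 1.26×10⁻⁶ T.

B ≈ 1.26 μT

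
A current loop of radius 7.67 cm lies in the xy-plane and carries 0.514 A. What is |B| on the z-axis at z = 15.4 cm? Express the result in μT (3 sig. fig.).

On the axis of a circular loop, B = μ₀IR² / [2(R²+z²)^(3/2)].
R² + z² = (0.0767)² + (0.154)² = 0.0296 m², and (R²+z²)^(3/2) = 5.09×10⁻³ m³.
B = (4π×10⁻⁷ × 0.514 × 0.005883) / (2 × 5.09×10⁻³) = 3.73×10⁻⁷ T.

B ≈ 0.373 μT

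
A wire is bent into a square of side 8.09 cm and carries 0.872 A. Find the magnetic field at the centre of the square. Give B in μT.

Each side is a finite straight segment at perpendicular distance d = a/(2 tan(π/4)) = 0.04045 m from the centre, with end-angles ±π/4.
One side contributes B₁ = (μ₀I/4πd)·2 sin(π/4) = 3.05×10⁻⁶ T.
All 4 sides add in the same direction: B = 4 × 3.05×10⁻⁶ = 1.22×10⁻⁵ T.

B ≈ 12.2 μT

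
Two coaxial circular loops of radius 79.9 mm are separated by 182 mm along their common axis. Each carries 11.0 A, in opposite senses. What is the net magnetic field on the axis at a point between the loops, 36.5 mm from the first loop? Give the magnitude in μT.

B ≈ 55.4 μT

Each loop contributes B = μ₀IR²/[2(R²+z²)^(3/2)] on the axis, with z measured from that loop.
Loop 1 (z = 0.0365 m): B₁ = 6.51×10⁻⁵ T. Loop 2 (z = 0.1455 m): B₂ = 9.65×10⁻⁶ T.
The fields oppose: B = |B₁ − B₂| = 5.54×10⁻⁵ T.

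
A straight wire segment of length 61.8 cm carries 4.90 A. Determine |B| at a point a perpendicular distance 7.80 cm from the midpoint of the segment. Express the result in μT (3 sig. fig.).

B ≈ 12.2 μT

For a finite straight segment, B = (μ₀I/4πd)(sinθ₁ + sinθ₂), where θ₁, θ₂ are the angles from the perpendicular to each end.
The perpendicular from the point meets the wire at its midpoint, so each end is L/2 = 0.309 m away along the wire.
sinθ₁ = 0.309/√(0.309²+0.078²) = 0.9696; sinθ₂ = 0.309/√(0.309²+0.078²) = 0.9696.
B = (4π×10⁻⁷ × 4.90) / (4π × 0.078) × (0.9696 + 0.9696) = 1.22×10⁻⁵ T.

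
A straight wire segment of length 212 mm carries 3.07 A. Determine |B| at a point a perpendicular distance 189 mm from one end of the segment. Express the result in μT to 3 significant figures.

B ≈ 1.21 μT

For a finite straight segment, B = (μ₀I/4πd)(sinθ₁ + sinθ₂), where θ₁, θ₂ are the angles from the perpendicular to each end.
The perpendicular foot is at one end, so the two end-offsets along the wire are 0 and L = 0.212 m.
sinθ₁ = 0/√(0²+0.189²) = 0.0000; sinθ₂ = 0.212/√(0.212²+0.189²) = 0.7464.
B = (4π×10⁻⁷ × 3.07) / (4π × 0.189) × (0.0000 + 0.7464) = 1.21×10⁻⁶ T.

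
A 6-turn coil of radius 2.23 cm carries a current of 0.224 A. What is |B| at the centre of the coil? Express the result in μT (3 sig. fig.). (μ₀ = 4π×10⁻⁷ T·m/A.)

B ≈ 37.9 μT

For an N-turn flat coil, B = Nμ₀I/(2R) with R = 0.0223 m.
B = 6 × 6.31×10⁻⁶ T = 3.79×10⁻⁵ T.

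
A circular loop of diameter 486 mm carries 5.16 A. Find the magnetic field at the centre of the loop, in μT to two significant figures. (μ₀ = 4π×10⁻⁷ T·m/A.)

At the centre of a circular loop the Biot–Savart law gives B = μ₀I/(2R) (so R = 0.243 m).
B = (4π×10⁻⁷ × 5.16) / (2 × 0.243) = 1.33×10⁻⁵ T.

B ≈ 13 μT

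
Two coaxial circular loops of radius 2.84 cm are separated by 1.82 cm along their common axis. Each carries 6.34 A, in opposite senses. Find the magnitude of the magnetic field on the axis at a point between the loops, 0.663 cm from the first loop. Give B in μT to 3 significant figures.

B ≈ 18.1 μT

Each loop contributes B = μ₀IR²/[2(R²+z²)^(3/2)] on the axis, with z measured from that loop.
Loop 1 (z = 0.00663 m): B₁ = 1.30×10⁻⁴ T. Loop 2 (z = 0.01157 m): B₂ = 1.11×10⁻⁴ T.
The fields oppose: B = |B₁ − B₂| = 1.81×10⁻⁵ T.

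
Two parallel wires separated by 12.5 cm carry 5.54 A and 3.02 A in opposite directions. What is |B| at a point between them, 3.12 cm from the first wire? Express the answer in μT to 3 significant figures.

B ≈ 42.0 μT

Each long wire gives B = μ₀I/(2πd). Distances are d₁ = 0.0312 m and d₂ = 0.0938 m.
B₁ = 3.55×10⁻⁵ T, B₂ = 6.44×10⁻⁶ T.
Between antiparallel currents both contributions point the same way, so they add. B = B₁ + B₂ = 3.55×10⁻⁵ + 6.44×10⁻⁶ = 4.20×10⁻⁵ T.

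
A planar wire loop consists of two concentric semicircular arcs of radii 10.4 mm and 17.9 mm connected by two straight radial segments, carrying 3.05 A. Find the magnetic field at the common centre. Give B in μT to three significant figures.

The radial connectors point toward the centre, so dl × r̂ = 0 and they contribute nothing.
Each semicircle gives μ₀I/(4R): inner arc 9.21×10⁻⁵ T, outer arc 5.35×10⁻⁵ T.
The two arcs carry current in opposite angular senses, so their fields oppose: B = |9.21×10⁻⁵ − 5.35×10⁻⁵| = 3.86×10⁻⁵ T.

B ≈ 38.6 μT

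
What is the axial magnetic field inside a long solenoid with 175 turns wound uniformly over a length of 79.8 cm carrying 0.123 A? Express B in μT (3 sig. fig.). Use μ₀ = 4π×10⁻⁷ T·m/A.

Inside a long solenoid, B = μ₀nI with n = 219.3 turns/m.
B = 4π×10⁻⁷ × 219.3 × 0.123 = 3.39×10⁻⁵ T.

B ≈ 33.9 μT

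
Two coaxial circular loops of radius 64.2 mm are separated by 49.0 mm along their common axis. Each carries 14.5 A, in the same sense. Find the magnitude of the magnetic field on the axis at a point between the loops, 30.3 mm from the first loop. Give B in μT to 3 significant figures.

Each loop contributes B = μ₀IR²/[2(R²+z²)^(3/2)] on the axis, with z measured from that loop.
Loop 1 (z = 0.0303 m): B₁ = 1.05×10⁻⁴ T. Loop 2 (z = 0.0187 m): B₂ = 1.26×10⁻⁴ T.
The fields add: B = B₁ + B₂ = 2.31×10⁻⁴ T.

B ≈ 231 μT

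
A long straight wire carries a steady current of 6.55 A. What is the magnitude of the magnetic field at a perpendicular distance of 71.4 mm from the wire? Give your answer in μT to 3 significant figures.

B ≈ 18.3 μT

For an infinitely long straight wire, B = μ₀I/(2πd).
B = (4π×10⁻⁷ × 6.55) / (2π × 0.0714) = 1.83×10⁻⁵ T.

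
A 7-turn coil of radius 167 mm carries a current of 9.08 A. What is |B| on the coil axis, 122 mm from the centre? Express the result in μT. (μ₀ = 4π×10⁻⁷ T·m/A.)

For an N-turn flat coil, B = Nμ₀IR²/[2(R²+z²)^(3/2)] with R = 0.167 m, z = 0.122 m.
B = 7 × 1.80×10⁻⁵ T = 1.26×10⁻⁴ T.

B ≈ 126 μT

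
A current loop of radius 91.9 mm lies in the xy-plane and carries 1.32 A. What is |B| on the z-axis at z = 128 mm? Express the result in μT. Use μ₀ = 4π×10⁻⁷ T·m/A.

B ≈ 1.79 μT

On the axis of a circular loop, B = μ₀IR² / [2(R²+z²)^(3/2)].
R² + z² = (0.0919)² + (0.128)² = 0.02483 m², and (R²+z²)^(3/2) = 3.91×10⁻³ m³.
B = (4π×10⁻⁷ × 1.32 × 0.008446) / (2 × 3.91×10⁻³) = 1.79×10⁻⁶ T.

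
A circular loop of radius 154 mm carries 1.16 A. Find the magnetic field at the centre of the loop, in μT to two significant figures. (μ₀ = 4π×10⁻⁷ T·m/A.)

B ≈ 4.7 μT

At the centre of a circular loop the Biot–Savart law gives B = μ₀I/(2R).
B = (4π×10⁻⁷ × 1.16) / (2 × 0.154) = 4.73×10⁻⁶ T.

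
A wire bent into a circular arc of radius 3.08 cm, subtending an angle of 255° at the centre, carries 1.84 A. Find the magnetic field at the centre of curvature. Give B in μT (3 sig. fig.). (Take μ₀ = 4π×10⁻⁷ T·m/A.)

The Biot–Savart field of a circular arc at its centre is B = μ₀Iφ/(4πR), with φ = 4.451 rad.
B = (4π×10⁻⁷ × 1.84 × 4.451) / (4π × 0.0308) = 2.66×10⁻⁵ T.

B ≈ 26.6 μT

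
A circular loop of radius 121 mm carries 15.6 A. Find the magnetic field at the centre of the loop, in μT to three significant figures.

B ≈ 81.0 μT

At the centre of a circular loop the Biot–Savart law gives B = μ₀I/(2R).
B = (4π×10⁻⁷ × 15.6) / (2 × 0.121) = 8.10×10⁻⁵ T.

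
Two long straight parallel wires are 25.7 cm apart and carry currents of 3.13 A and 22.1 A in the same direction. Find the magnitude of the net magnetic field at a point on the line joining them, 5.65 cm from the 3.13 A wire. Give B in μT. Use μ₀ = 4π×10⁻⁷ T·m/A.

B ≈ 11.0 μT

Each long wire gives B = μ₀I/(2πd). Distances are d₁ = 0.0565 m and d₂ = 0.2005 m.
B₁ = 1.11×10⁻⁵ T, B₂ = 2.20×10⁻⁵ T.
Between parallel currents the two contributions point in opposite directions, so they subtract. B = |B₁ − B₂| = |1.11×10⁻⁵ − 2.20×10⁻⁵| = 1.10×10⁻⁵ T.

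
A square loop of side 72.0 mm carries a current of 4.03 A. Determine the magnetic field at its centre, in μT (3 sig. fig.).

Each side is a finite straight segment at perpendicular distance d = a/(2 tan(π/4)) = 0.036 m from the centre, with end-angles ±π/4.
One side contributes B₁ = (μ₀I/4πd)·2 sin(π/4) = 1.58×10⁻⁵ T.
All 4 sides add in the same direction: B = 4 × 1.58×10⁻⁵ = 6.33×10⁻⁵ T.

B ≈ 63.3 μT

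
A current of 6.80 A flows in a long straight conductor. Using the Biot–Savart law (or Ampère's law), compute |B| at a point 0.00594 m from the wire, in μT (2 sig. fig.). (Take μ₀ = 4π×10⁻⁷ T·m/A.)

B ≈ 230 μT

For an infinitely long straight wire, B = μ₀I/(2πd).
B = (4π×10⁻⁷ × 6.80) / (2π × 0.00594) = 2.29×10⁻⁴ T.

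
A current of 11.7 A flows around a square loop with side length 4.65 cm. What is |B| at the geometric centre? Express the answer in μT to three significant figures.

Each side is a finite straight segment at perpendicular distance d = a/(2 tan(π/4)) = 0.02325 m from the centre, with end-angles ±π/4.
One side contributes B₁ = (μ₀I/4πd)·2 sin(π/4) = 7.12×10⁻⁵ T.
All 4 sides add in the same direction: B = 4 × 7.12×10⁻⁵ = 2.85×10⁻⁴ T.

B ≈ 285 μT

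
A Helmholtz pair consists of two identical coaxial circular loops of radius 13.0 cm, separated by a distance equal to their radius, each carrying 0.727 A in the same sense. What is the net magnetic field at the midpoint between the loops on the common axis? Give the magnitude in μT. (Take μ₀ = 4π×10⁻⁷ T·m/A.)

Each loop contributes B = μ₀IR²/[2(R²+z²)^(3/2)] on the axis, with z measured from that loop.
Loop 1 (z = 0.065 m): B₁ = 2.51×10⁻⁶ T. Loop 2 (z = 0.065 m): B₂ = 2.51×10⁻⁶ T.
The fields add: B = B₁ + B₂ = 5.03×10⁻⁶ T.

B ≈ 5.03 μT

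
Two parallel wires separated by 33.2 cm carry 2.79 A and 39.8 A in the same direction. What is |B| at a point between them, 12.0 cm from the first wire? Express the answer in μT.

Each long wire gives B = μ₀I/(2πd). Distances are d₁ = 0.12 m and d₂ = 0.212 m.
B₁ = 4.65×10⁻⁶ T, B₂ = 3.75×10⁻⁵ T.
Between parallel currents the two contributions point in opposite directions, so they subtract. B = |B₁ − B₂| = |4.65×10⁻⁶ − 3.75×10⁻⁵| = 3.29×10⁻⁵ T.

B ≈ 32.9 μT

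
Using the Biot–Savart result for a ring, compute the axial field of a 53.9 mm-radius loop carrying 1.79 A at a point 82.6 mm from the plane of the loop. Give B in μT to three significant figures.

B ≈ 3.41 μT

On the axis of a circular loop, B = μ₀IR² / [2(R²+z²)^(3/2)].
R² + z² = (0.0539)² + (0.0826)² = 0.009728 m², and (R²+z²)^(3/2) = 9.59×10⁻⁴ m³.
B = (4π×10⁻⁷ × 1.79 × 0.002905) / (2 × 9.59×10⁻⁴) = 3.41×10⁻⁶ T.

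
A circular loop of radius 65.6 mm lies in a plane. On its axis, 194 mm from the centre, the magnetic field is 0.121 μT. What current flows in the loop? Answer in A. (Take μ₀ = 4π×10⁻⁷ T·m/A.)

On the axis of a loop, B = μ₀IR²/[2(R²+z²)^(3/2)], so I = 2B(R²+z²)^(3/2)/(μ₀R²).
R² + z² = 0.004303 + 0.03764 = 0.04194 m²; raised to 3/2 gives 8.59×10⁻³ m³.
I = 2 × 1.21×10⁻⁷ × 8.59×10⁻³ / (1.26×10⁻⁶ × 0.004303) = 0.384 A.

I ≈ 0.384 A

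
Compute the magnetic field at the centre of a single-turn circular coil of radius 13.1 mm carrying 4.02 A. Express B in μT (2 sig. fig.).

B ≈ 190 μT

At the centre of a circular loop the Biot–Savart law gives B = μ₀I/(2R).
B = (4π×10⁻⁷ × 4.02) / (2 × 0.0131) = 1.93×10⁻⁴ T.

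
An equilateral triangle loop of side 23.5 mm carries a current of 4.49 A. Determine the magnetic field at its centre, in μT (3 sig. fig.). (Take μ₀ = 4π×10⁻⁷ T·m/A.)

Each side is a finite straight segment at perpendicular distance d = a/(2 tan(π/3)) = 0.006784 m from the centre, with end-angles ±π/3.
One side contributes B₁ = (μ₀I/4πd)·2 sin(π/3) = 1.15×10⁻⁴ T.
All 3 sides add in the same direction: B = 3 × 1.15×10⁻⁴ = 3.44×10⁻⁴ T.

B ≈ 344 μT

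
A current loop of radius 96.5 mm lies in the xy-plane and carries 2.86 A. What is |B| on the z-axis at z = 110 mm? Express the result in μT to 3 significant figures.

B ≈ 5.34 μT

On the axis of a circular loop, B = μ₀IR² / [2(R²+z²)^(3/2)].
R² + z² = (0.0965)² + (0.11)² = 0.02141 m², and (R²+z²)^(3/2) = 3.13×10⁻³ m³.
B = (4π×10⁻⁷ × 2.86 × 0.009312) / (2 × 3.13×10⁻³) = 5.34×10⁻⁶ T.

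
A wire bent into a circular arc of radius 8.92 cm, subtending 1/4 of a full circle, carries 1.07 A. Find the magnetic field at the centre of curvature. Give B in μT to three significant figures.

B ≈ 1.88 μT

The Biot–Savart field of a circular arc at its centre is B = μ₀Iφ/(4πR), with φ = 1.571 rad.
B = (4π×10⁻⁷ × 1.07 × 1.571) / (4π × 0.0892) = 1.88×10⁻⁶ T.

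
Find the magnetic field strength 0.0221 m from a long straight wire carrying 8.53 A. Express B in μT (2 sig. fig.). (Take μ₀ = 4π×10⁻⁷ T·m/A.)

For an infinitely long straight wire, B = μ₀I/(2πd).
B = (4π×10⁻⁷ × 8.53) / (2π × 0.0221) = 7.72×10⁻⁵ T.

B ≈ 77 μT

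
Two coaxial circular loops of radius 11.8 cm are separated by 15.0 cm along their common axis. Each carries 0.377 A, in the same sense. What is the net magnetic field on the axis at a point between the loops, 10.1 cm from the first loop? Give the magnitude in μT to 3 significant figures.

B ≈ 2.46 μT

Each loop contributes B = μ₀IR²/[2(R²+z²)^(3/2)] on the axis, with z measured from that loop.
Loop 1 (z = 0.101 m): B₁ = 8.80×10⁻⁷ T. Loop 2 (z = 0.049 m): B₂ = 1.58×10⁻⁶ T.
The fields add: B = B₁ + B₂ = 2.46×10⁻⁶ T.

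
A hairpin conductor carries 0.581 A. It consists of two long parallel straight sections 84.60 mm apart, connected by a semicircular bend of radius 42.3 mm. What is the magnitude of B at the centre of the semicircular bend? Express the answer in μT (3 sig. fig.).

The semicircular arc contributes B_arc = μ₀I·π/(4πR) = μ₀I/(4R) = 4.32×10⁻⁶ T.
Each semi-infinite lead is at perpendicular distance R = 0.0423 m from the centre, with the perpendicular foot at its near end, so it contributes μ₀I/(4πR); both point the same way, together 2.75×10⁻⁶ T.
Arc and leads all point the same direction: B = 4.32×10⁻⁶ + 2.75×10⁻⁶ = 7.06×10⁻⁶ T.

B ≈ 7.06 μT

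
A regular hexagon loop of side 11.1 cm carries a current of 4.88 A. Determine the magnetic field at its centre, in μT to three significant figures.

Each side is a finite straight segment at perpendicular distance d = a/(2 tan(π/6)) = 0.09613 m from the centre, with end-angles ±π/6.
One side contributes B₁ = (μ₀I/4πd)·2 sin(π/6) = 5.08×10⁻⁶ T.
All 6 sides add in the same direction: B = 6 × 5.08×10⁻⁶ = 3.05×10⁻⁵ T.

B ≈ 30.5 μT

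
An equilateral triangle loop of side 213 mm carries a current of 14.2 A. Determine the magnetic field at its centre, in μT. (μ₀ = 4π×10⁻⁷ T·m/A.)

Each side is a finite straight segment at perpendicular distance d = a/(2 tan(π/3)) = 0.06149 m from the centre, with end-angles ±π/3.
One side contributes B₁ = (μ₀I/4πd)·2 sin(π/3) = 4.00×10⁻⁵ T.
All 3 sides add in the same direction: B = 3 × 4.00×10⁻⁵ = 1.20×10⁻⁴ T.

B ≈ 120 μT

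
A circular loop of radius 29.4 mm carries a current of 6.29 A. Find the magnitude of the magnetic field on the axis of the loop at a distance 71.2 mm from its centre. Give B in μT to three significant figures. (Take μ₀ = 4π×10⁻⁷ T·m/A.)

B ≈ 7.47 μT

On the axis of a circular loop, B = μ₀IR² / [2(R²+z²)^(3/2)].
R² + z² = (0.0294)² + (0.0712)² = 0.005934 m², and (R²+z²)^(3/2) = 4.57×10⁻⁴ m³.
B = (4π×10⁻⁷ × 6.29 × 0.0008644) / (2 × 4.57×10⁻⁴) = 7.47×10⁻⁶ T.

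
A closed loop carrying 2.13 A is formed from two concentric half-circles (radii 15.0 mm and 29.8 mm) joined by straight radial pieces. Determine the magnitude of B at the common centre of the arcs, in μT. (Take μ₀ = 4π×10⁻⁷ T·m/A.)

The radial connectors point toward the centre, so dl × r̂ = 0 and they contribute nothing.
Each semicircle gives μ₀I/(4R): inner arc 4.46×10⁻⁵ T, outer arc 2.25×10⁻⁵ T.
The two arcs carry current in opposite angular senses, so their fields oppose: B = |4.46×10⁻⁵ − 2.25×10⁻⁵| = 2.22×10⁻⁵ T.

B ≈ 22.2 μT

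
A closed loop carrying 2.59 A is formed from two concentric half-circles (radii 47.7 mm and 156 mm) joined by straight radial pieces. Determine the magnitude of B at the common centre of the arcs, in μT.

The radial connectors point toward the centre, so dl × r̂ = 0 and they contribute nothing.
Each semicircle gives μ₀I/(4R): inner arc 1.71×10⁻⁵ T, outer arc 5.22×10⁻⁶ T.
The two arcs carry current in opposite angular senses, so their fields oppose: B = |1.71×10⁻⁵ − 5.22×10⁻⁶| = 1.18×10⁻⁵ T.

B ≈ 11.8 μT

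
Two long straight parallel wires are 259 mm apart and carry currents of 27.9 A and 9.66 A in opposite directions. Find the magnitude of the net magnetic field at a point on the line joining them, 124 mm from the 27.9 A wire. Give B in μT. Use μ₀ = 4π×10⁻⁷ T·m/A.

Each long wire gives B = μ₀I/(2πd). Distances are d₁ = 0.124 m and d₂ = 0.135 m.
B₁ = 4.50×10⁻⁵ T, B₂ = 1.43×10⁻⁵ T.
Between antiparallel currents both contributions point the same way, so they add. B = B₁ + B₂ = 4.50×10⁻⁵ + 1.43×10⁻⁵ = 5.93×10⁻⁵ T.

B ≈ 59.3 μT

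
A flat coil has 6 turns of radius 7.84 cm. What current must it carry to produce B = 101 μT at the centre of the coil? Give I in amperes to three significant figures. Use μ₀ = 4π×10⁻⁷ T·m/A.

For an N-turn coil, B = Nμ₀I/(2R) with R = 0.0784 m, so I = 2RB/(Nμ₀) = 2 × 0.0784 × 1.01×10⁻⁴ / (6 × 4π×10⁻⁷) = 2.10 A.

I ≈ 2.10 A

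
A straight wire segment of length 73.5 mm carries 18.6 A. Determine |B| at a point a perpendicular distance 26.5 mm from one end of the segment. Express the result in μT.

For a finite straight segment, B = (μ₀I/4πd)(sinθ₁ + sinθ₂), where θ₁, θ₂ are the angles from the perpendicular to each end.
The perpendicular foot is at one end, so the two end-offsets along the wire are 0 and L = 0.0735 m.
sinθ₁ = 0/√(0²+0.0265²) = 0.0000; sinθ₂ = 0.0735/√(0.0735²+0.0265²) = 0.9407.
B = (4π×10⁻⁷ × 18.6) / (4π × 0.0265) × (0.0000 + 0.9407) = 6.60×10⁻⁵ T.

B ≈ 66.0 μT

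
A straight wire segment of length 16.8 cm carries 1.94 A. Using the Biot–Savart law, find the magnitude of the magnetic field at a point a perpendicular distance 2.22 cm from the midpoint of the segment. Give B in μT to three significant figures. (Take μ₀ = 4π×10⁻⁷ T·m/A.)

For a finite straight segment, B = (μ₀I/4πd)(sinθ₁ + sinθ₂), where θ₁, θ₂ are the angles from the perpendicular to each end.
The perpendicular from the point meets the wire at its midpoint, so each end is L/2 = 0.084 m away along the wire.
sinθ₁ = 0.084/√(0.084²+0.0222²) = 0.9668; sinθ₂ = 0.084/√(0.084²+0.0222²) = 0.9668.
B = (4π×10⁻⁷ × 1.94) / (4π × 0.0222) × (0.9668 + 0.9668) = 1.69×10⁻⁵ T.

B ≈ 16.9 μT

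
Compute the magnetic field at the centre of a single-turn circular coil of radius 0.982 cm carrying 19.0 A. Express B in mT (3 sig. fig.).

B ≈ 1.22 mT

At the centre of a circular loop the Biot–Savart law gives B = μ₀I/(2R).
B = (4π×10⁻⁷ × 19.0) / (2 × 0.00982) = 1.22×10⁻³ T.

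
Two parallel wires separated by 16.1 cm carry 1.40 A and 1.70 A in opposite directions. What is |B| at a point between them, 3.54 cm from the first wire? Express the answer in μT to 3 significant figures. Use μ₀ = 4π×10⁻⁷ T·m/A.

B ≈ 10.6 μT

Each long wire gives B = μ₀I/(2πd). Distances are d₁ = 0.0354 m and d₂ = 0.1256 m.
B₁ = 7.91×10⁻⁶ T, B₂ = 2.71×10⁻⁶ T.
Between antiparallel currents both contributions point the same way, so they add. B = B₁ + B₂ = 7.91×10⁻⁶ + 2.71×10⁻⁶ = 1.06×10⁻⁵ T.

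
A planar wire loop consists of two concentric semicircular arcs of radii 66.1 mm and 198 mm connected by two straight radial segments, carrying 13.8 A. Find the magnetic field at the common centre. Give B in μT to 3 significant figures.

B ≈ 43.7 μT

The radial connectors point toward the centre, so dl × r̂ = 0 and they contribute nothing.
Each semicircle gives μ₀I/(4R): inner arc 6.56×10⁻⁵ T, outer arc 2.19×10⁻⁵ T.
The two arcs carry current in opposite angular senses, so their fields oppose: B = |6.56×10⁻⁵ − 2.19×10⁻⁵| = 4.37×10⁻⁵ T.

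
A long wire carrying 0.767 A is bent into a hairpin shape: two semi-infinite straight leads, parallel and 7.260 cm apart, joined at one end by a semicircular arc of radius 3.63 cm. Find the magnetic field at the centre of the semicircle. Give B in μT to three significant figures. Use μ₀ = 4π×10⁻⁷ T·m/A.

B ≈ 10.9 μT

The semicircular arc contributes B_arc = μ₀I·π/(4πR) = μ₀I/(4R) = 6.64×10⁻⁶ T.
Each semi-infinite lead is at perpendicular distance R = 0.0363 m from the centre, with the perpendicular foot at its near end, so it contributes μ₀I/(4πR); both point the same way, together 4.23×10⁻⁶ T.
Arc and leads all point the same direction: B = 6.64×10⁻⁶ + 4.23×10⁻⁶ = 1.09×10⁻⁵ T.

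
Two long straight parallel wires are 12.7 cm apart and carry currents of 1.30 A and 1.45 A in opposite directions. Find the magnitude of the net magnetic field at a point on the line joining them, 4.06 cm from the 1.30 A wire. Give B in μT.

Each long wire gives B = μ₀I/(2πd). Distances are d₁ = 0.0406 m and d₂ = 0.0864 m.
B₁ = 6.40×10⁻⁶ T, B₂ = 3.36×10⁻⁶ T.
Between antiparallel currents both contributions point the same way, so they add. B = B₁ + B₂ = 6.40×10⁻⁶ + 3.36×10⁻⁶ = 9.76×10⁻⁶ T.

B ≈ 9.76 μT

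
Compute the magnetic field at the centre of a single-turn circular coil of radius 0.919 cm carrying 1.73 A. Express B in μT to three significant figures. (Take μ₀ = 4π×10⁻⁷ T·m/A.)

At the centre of a circular loop the Biot–Savart law gives B = μ₀I/(2R).
B = (4π×10⁻⁷ × 1.73) / (2 × 0.00919) = 1.18×10⁻⁴ T.

B ≈ 118 μT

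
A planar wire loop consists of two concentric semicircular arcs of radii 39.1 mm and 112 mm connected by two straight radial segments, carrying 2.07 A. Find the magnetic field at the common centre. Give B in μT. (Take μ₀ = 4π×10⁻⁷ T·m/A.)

The radial connectors point toward the centre, so dl × r̂ = 0 and they contribute nothing.
Each semicircle gives μ₀I/(4R): inner arc 1.66×10⁻⁵ T, outer arc 5.81×10⁻⁶ T.
The two arcs carry current in opposite angular senses, so their fields oppose: B = |1.66×10⁻⁵ − 5.81×10⁻⁶| = 1.08×10⁻⁵ T.

B ≈ 10.8 μT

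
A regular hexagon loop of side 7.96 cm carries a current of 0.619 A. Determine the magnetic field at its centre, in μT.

Each side is a finite straight segment at perpendicular distance d = a/(2 tan(π/6)) = 0.06894 m from the centre, with end-angles ±π/6.
One side contributes B₁ = (μ₀I/4πd)·2 sin(π/6) = 8.98×10⁻⁷ T.
All 6 sides add in the same direction: B = 6 × 8.98×10⁻⁷ = 5.39×10⁻⁶ T.

B ≈ 5.39 μT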